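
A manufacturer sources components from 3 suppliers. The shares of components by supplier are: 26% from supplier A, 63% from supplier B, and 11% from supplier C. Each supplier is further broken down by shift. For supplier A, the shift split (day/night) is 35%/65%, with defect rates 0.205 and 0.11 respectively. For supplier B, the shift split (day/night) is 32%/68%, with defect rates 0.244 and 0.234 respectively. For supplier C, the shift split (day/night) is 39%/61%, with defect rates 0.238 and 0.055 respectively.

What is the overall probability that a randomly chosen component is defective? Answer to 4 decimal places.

P(D|A) = 0.35·0.205 + 0.65·0.11 = 0.07175 + 0.0715 = 0.14325
P(D|B) = 0.32·0.244 + 0.68·0.234 = 0.07808 + 0.15912 = 0.2372
P(D|C) = 0.39·0.238 + 0.61·0.055 = 0.09282 + 0.03355 = 0.12637
By total probability over the outer partition,
P(D) = 0.26·0.14325 + 0.63·0.2372 + 0.11·0.12637
      = 0.037245 + 0.149436 + 0.0139007 = 0.2005817

P(D) ≈ 0.2006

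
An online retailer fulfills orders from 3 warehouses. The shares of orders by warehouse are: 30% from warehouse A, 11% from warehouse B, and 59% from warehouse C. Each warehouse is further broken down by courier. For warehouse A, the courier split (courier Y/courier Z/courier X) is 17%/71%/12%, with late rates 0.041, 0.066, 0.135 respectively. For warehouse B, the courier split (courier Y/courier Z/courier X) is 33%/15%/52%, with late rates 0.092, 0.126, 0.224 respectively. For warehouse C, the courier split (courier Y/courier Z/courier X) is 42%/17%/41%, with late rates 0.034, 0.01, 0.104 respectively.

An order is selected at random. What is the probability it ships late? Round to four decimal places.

P(L|A) = 0.17·0.041 + 0.71·0.066 + 0.12·0.135 = 0.00697 + 0.04686 + 0.0162 = 0.07003
P(L|B) = 0.33·0.092 + 0.15·0.126 + 0.52·0.224 = 0.03036 + 0.0189 + 0.11648 = 0.16574
P(L|C) = 0.42·0.034 + 0.17·0.01 + 0.41·0.104 = 0.01428 + 0.0017 + 0.04264 = 0.05862
Then overall,
P(L) = 0.3·0.07003 + 0.11·0.16574 + 0.59·0.05862
      = 0.021009 + 0.0182314 + 0.0345858 = 0.0738262

P(L) ≈ 0.0738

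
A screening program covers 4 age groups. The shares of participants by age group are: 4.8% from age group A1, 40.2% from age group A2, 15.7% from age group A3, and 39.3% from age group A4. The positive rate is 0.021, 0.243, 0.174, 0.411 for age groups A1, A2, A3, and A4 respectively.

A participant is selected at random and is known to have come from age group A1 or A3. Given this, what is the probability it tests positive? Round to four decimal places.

Let S = {A1, A3}.
P(S) = 0.048 + 0.157 = 0.205.
P(T ∩ S) = 0.021·0.048 + 0.174·0.157 = 0.001008 + 0.027318 = 0.028326.
P(T | S) = 0.028326 / 0.205 = 0.138176…

0.1382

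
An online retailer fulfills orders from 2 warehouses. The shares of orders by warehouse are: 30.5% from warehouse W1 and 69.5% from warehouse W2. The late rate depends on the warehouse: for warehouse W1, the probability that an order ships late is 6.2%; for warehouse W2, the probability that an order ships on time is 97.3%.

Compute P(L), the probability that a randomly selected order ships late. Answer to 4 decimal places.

0.0377

P(L|W2) = 1 − 0.973 = 0.027.
P(L) = P(L|W1)·P(W1) + P(L|W2)·P(W2)
      = 0.062·0.305 + 0.027·0.695
      = 0.01891 + 0.018765 = 0.037675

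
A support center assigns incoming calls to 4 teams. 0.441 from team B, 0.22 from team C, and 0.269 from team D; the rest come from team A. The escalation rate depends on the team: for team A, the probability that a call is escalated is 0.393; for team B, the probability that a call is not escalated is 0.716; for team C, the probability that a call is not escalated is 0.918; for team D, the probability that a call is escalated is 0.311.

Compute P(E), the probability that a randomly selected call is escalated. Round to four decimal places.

P(A) = 1 − (0.441 + 0.22 + 0.269) = 0.07.
P(E|B) = 1 − 0.716 = 0.284.
P(E|C) = 1 − 0.918 = 0.082.
P(E) = P(E|A)·P(A) + P(E|B)·P(B) + P(E|C)·P(C) + P(E|D)·P(D)
      = 0.393·0.07 + 0.284·0.441 + 0.082·0.22 + 0.311·0.269
      = 0.02751 + 0.125244 + 0.01804 + 0.083659 = 0.254453

P(E) ≈ 0.2545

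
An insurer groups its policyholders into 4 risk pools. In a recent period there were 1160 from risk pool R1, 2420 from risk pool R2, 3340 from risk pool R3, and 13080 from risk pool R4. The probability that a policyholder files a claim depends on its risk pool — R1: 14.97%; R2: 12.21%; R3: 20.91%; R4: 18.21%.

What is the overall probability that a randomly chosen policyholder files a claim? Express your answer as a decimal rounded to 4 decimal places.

Total: 1160 + 2420 + 3340 + 13080 = 20000.
P(R1) = 1160/20000 = 0.058. P(R2) = 2420/20000 = 0.121. P(R3) = 3340/20000 = 0.167. P(R4) = 13080/20000 = 0.654.
P(C) = P(C|R1)·P(R1) + P(C|R2)·P(R2) + P(C|R3)·P(R3) + P(C|R4)·P(R4)
      = 0.1497·0.058 + 0.1221·0.121 + 0.2091·0.167 + 0.1821·0.654
      = 0.0086826 + 0.0147741 + 0.0349197 + 0.1190934 = 0.1774698

P(C) ≈ 0.1775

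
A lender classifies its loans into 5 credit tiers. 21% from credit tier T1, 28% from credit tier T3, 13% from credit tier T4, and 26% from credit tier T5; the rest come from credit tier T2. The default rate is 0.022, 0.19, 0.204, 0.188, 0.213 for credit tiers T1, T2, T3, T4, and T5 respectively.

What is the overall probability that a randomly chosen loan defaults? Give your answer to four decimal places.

0.1644

P(T2) = 1 − (0.21 + 0.28 + 0.13 + 0.26) = 0.12.
P(D) = P(D|T1)·P(T1) + P(D|T2)·P(T2) + P(D|T3)·P(T3) + P(D|T4)·P(T4) + P(D|T5)·P(T5)
      = 0.022·0.21 + 0.19·0.12 + 0.204·0.28 + 0.188·0.13 + 0.213·0.26
      = 0.00462 + 0.0228 + 0.05712 + 0.02444 + 0.05538 = 0.16436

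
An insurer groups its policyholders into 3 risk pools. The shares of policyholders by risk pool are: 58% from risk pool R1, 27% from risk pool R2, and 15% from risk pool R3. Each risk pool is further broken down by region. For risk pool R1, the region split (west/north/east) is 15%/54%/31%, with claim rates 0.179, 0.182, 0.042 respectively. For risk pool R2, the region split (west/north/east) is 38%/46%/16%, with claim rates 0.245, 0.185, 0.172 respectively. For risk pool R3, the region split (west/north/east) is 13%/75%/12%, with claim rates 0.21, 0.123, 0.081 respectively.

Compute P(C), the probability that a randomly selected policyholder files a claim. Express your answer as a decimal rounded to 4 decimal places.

P(C|R1) = 0.15·0.179 + 0.54·0.182 + 0.31·0.042 = 0.02685 + 0.09828 + 0.01302 = 0.13815
P(C|R2) = 0.38·0.245 + 0.46·0.185 + 0.16·0.172 = 0.0931 + 0.0851 + 0.02752 = 0.20572
P(C|R3) = 0.13·0.21 + 0.75·0.123 + 0.12·0.081 = 0.0273 + 0.09225 + 0.00972 = 0.12927
By total probability over the outer partition,
P(C) = 0.58·0.13815 + 0.27·0.20572 + 0.15·0.12927
      = 0.080127 + 0.0555444 + 0.0193905 = 0.1550619

P(C) ≈ 0.1551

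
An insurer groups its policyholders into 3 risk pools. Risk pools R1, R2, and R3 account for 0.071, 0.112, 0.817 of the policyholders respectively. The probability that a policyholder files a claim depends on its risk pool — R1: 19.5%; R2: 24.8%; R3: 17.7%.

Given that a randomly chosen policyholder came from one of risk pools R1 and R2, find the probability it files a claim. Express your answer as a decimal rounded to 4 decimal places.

Let S = {R1, R2}.
P(S) = 0.071 + 0.112 = 0.183.
P(C ∩ S) = 0.195·0.071 + 0.248·0.112 = 0.013845 + 0.027776 = 0.041621.
P(C | S) = 0.041621 / 0.183 = 0.227437…

0.2274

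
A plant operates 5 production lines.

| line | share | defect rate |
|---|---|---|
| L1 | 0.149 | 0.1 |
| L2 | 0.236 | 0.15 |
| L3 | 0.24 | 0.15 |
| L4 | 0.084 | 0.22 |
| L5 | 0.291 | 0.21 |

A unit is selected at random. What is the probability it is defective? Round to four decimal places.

0.1659

Summing over the partition,
P(D) = P(D|L1)·P(L1) + P(D|L2)·P(L2) + P(D|L3)·P(L3) + P(D|L4)·P(L4) + P(D|L5)·P(L5)
      = 0.1·0.149 + 0.15·0.236 + 0.15·0.24 + 0.22·0.084 + 0.21·0.291
      = 0.0149 + 0.0354 + 0.036 + 0.01848 + 0.06111 = 0.16589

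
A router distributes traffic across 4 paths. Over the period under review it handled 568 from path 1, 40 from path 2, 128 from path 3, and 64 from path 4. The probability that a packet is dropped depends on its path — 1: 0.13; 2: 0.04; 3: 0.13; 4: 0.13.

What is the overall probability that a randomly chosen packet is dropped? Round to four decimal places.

P(L) ≈ 0.1255

Total: 568 + 40 + 128 + 64 = 800.
P(1) = 568/800 = 0.71. P(2) = 40/800 = 0.05. P(3) = 128/800 = 0.16. P(4) = 64/800 = 0.08.
Using total probability over the partition,
P(L) = P(L|1)·P(1) + P(L|2)·P(2) + P(L|3)·P(3) + P(L|4)·P(4)
      = 0.13·0.71 + 0.04·0.05 + 0.13·0.16 + 0.13·0.08
      = 0.0923 + 0.002 + 0.0208 + 0.0104 = 0.1255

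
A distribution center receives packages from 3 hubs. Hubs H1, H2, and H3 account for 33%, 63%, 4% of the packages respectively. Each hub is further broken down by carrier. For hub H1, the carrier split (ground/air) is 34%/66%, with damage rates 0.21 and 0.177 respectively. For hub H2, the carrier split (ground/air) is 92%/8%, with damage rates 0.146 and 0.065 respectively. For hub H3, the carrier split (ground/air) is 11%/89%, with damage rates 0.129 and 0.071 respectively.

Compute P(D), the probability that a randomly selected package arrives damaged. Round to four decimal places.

P(D|H1) = 0.34·0.21 + 0.66·0.177 = 0.0714 + 0.11682 = 0.18822
P(D|H2) = 0.92·0.146 + 0.08·0.065 = 0.13432 + 0.0052 = 0.13952
P(D|H3) = 0.11·0.129 + 0.89·0.071 = 0.01419 + 0.06319 = 0.07738
By total probability over the outer partition,
P(D) = 0.33·0.18822 + 0.63·0.13952 + 0.04·0.07738
      = 0.0621126 + 0.0878976 + 0.0030952 = 0.1531054

P(D) ≈ 0.1531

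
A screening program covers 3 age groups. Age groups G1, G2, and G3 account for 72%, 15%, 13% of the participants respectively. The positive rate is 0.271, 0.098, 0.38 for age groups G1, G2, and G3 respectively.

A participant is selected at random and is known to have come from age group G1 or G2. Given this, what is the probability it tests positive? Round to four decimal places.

Let S = {G1, G2}.
P(S) = 0.72 + 0.15 = 0.87.
P(T ∩ S) = 0.271·0.72 + 0.098·0.15 = 0.19512 + 0.0147 = 0.20982.
P(T | S) = 0.20982 / 0.87 = 0.241172…

P(T|S) ≈ 0.2412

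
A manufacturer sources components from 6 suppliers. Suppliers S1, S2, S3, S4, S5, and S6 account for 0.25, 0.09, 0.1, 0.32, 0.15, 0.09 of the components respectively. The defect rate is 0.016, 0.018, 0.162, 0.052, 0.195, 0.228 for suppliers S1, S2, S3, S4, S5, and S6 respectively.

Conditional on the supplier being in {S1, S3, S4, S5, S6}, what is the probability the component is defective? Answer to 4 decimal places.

Let S = {S1, S3, S4, S5, S6}.
P(S) = 0.25 + 0.1 + 0.32 + 0.15 + 0.09 = 0.91.
P(D ∩ S) = 0.016·0.25 + 0.162·0.1 + 0.052·0.32 + 0.195·0.15 + 0.228·0.09 = 0.004 + 0.0162 + 0.01664 + 0.02925 + 0.02052 = 0.08661.
P(D | S) = 0.08661 / 0.91 = 0.095176…

P(D|S) ≈ 0.0952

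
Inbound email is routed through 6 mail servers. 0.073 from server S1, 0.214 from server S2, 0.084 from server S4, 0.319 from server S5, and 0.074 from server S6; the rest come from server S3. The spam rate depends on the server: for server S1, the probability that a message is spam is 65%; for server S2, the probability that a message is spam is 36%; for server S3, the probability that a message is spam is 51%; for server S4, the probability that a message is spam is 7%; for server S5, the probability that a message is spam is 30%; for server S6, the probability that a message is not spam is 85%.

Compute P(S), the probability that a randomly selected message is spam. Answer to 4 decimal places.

0.3575

P(S3) = 1 − (0.073 + 0.214 + 0.084 + 0.319 + 0.074) = 0.236.
P(S|S6) = 1 − 0.85 = 0.15.
Using total probability over the partition,
P(S) = P(S|S1)·P(S1) + P(S|S2)·P(S2) + P(S|S3)·P(S3) + P(S|S4)·P(S4) + P(S|S5)·P(S5) + P(S|S6)·P(S6)
      = 0.65·0.073 + 0.36·0.214 + 0.51·0.236 + 0.07·0.084 + 0.3·0.319 + 0.15·0.074
      = 0.04745 + 0.07704 + 0.12036 + 0.00588 + 0.0957 + 0.0111 = 0.35753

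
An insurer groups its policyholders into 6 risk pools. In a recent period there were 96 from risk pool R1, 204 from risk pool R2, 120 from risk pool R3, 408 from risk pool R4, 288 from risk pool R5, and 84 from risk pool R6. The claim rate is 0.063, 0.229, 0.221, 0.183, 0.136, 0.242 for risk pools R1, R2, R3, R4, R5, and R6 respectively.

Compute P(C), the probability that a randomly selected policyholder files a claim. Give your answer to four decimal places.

Total: 96 + 204 + 120 + 408 + 288 + 84 = 1200.
P(R1) = 96/1200 = 0.08. P(R2) = 204/1200 = 0.17. P(R3) = 120/1200 = 0.1. P(R4) = 408/1200 = 0.34. P(R5) = 288/1200 = 0.24. P(R6) = 84/1200 = 0.07.
By the law of total probability,
P(C) = P(C|R1)·P(R1) + P(C|R2)·P(R2) + P(C|R3)·P(R3) + P(C|R4)·P(R4) + P(C|R5)·P(R5) + P(C|R6)·P(R6)
      = 0.063·0.08 + 0.229·0.17 + 0.221·0.1 + 0.183·0.34 + 0.136·0.24 + 0.242·0.07
      = 0.00504 + 0.03893 + 0.0221 + 0.06222 + 0.03264 + 0.01694 = 0.17787

0.1779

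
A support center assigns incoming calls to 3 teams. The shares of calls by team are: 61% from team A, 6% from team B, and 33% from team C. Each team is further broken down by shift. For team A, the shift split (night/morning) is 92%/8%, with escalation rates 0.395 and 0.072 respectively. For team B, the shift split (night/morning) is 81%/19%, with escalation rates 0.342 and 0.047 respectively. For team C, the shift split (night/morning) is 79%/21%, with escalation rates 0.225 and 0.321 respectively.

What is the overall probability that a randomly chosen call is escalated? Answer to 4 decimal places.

P(E|A) = 0.92·0.395 + 0.08·0.072 = 0.3634 + 0.00576 = 0.36916
P(E|B) = 0.81·0.342 + 0.19·0.047 = 0.27702 + 0.00893 = 0.28595
P(E|C) = 0.79·0.225 + 0.21·0.321 = 0.17775 + 0.06741 = 0.24516
By total probability over the outer partition,
P(E) = 0.61·0.36916 + 0.06·0.28595 + 0.33·0.24516
      = 0.2251876 + 0.017157 + 0.0809028 = 0.3232474

P(E) ≈ 0.3232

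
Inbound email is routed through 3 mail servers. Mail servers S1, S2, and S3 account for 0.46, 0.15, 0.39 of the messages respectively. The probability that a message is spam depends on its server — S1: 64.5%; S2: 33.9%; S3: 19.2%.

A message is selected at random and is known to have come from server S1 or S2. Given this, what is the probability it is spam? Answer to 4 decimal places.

Let J = {S1, S2}.
P(J) = 0.46 + 0.15 = 0.61.
P(S ∩ J) = 0.645·0.46 + 0.339·0.15 = 0.2967 + 0.05085 = 0.34755.
P(S | J) = 0.34755 / 0.61 = 0.569754…

0.5698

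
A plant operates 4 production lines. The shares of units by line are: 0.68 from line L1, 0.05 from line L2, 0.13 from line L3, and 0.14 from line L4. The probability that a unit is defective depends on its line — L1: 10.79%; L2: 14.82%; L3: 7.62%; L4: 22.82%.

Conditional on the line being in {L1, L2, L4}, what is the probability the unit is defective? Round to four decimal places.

P(D|S) ≈ 0.1296

Let S = {L1, L2, L4}.
P(S) = 0.68 + 0.05 + 0.14 = 0.87.
P(D ∩ S) = 0.1079·0.68 + 0.1482·0.05 + 0.2282·0.14 = 0.073372 + 0.00741 + 0.031948 = 0.11273.
P(D | S) = 0.11273 / 0.87 = 0.129575…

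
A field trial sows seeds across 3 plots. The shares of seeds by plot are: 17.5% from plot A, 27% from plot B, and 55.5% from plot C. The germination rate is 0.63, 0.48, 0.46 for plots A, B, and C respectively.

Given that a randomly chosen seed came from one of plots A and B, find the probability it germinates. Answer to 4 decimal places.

P(G|S) ≈ 0.5390

Let S = {A, B}.
P(S) = 0.175 + 0.27 = 0.445.
P(G ∩ S) = 0.63·0.175 + 0.48·0.27 = 0.11025 + 0.1296 = 0.23985.
P(G | S) = 0.23985 / 0.445 = 0.538989…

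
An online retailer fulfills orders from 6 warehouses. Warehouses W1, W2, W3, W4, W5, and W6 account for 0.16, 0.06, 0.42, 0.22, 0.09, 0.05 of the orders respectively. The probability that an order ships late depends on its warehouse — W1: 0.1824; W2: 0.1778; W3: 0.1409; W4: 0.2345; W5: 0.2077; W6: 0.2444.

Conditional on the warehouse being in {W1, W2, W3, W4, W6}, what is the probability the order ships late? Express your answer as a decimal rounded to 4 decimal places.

P(L|S) ≈ 0.1789

Let S = {W1, W2, W3, W4, W6}.
P(S) = 0.16 + 0.06 + 0.42 + 0.22 + 0.05 = 0.91.
P(L ∩ S) = 0.1824·0.16 + 0.1778·0.06 + 0.1409·0.42 + 0.2345·0.22 + 0.2444·0.05 = 0.029184 + 0.010668 + 0.059178 + 0.05159 + 0.01222 = 0.16284.
P(L | S) = 0.16284 / 0.91 = 0.178945…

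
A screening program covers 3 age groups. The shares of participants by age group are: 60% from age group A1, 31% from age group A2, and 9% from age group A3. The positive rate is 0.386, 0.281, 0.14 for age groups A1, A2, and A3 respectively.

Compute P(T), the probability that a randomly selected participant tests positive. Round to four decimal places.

Using total probability over the partition,
P(T) = P(T|A1)·P(A1) + P(T|A2)·P(A2) + P(T|A3)·P(A3)
      = 0.386·0.6 + 0.281·0.31 + 0.14·0.09
      = 0.2316 + 0.08711 + 0.0126 = 0.33131

0.3313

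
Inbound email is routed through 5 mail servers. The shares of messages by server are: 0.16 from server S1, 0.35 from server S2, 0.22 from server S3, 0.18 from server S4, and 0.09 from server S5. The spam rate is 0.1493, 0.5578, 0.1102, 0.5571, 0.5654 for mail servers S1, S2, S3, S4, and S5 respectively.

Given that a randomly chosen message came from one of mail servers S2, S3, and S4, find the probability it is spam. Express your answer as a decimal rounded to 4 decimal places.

Let J = {S2, S3, S4}.
P(J) = 0.35 + 0.22 + 0.18 = 0.75.
P(S ∩ J) = 0.5578·0.35 + 0.1102·0.22 + 0.5571·0.18 = 0.19523 + 0.024244 + 0.100278 = 0.319752.
P(S | J) = 0.319752 / 0.75 = 0.426336…

0.4263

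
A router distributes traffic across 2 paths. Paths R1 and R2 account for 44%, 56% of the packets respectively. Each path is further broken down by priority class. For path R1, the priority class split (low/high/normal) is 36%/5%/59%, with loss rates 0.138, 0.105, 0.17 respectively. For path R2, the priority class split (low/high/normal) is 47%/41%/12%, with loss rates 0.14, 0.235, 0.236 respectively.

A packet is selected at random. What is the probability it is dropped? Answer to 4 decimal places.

P(L|R1) = 0.36·0.138 + 0.05·0.105 + 0.59·0.17 = 0.04968 + 0.00525 + 0.1003 = 0.15523
P(L|R2) = 0.47·0.14 + 0.41·0.235 + 0.12·0.236 = 0.0658 + 0.09635 + 0.02832 = 0.19047
Then overall,
P(L) = 0.44·0.15523 + 0.56·0.19047
      = 0.0683012 + 0.1066632 = 0.1749644

P(L) ≈ 0.1750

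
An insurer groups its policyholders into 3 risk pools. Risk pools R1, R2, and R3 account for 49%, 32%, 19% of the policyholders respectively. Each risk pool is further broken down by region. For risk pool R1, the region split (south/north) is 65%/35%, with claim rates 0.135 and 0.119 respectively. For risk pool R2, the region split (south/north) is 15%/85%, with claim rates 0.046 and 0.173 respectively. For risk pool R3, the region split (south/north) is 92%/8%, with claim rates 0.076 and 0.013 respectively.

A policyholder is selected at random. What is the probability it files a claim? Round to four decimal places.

P(C|R1) = 0.65·0.135 + 0.35·0.119 = 0.08775 + 0.04165 = 0.1294
P(C|R2) = 0.15·0.046 + 0.85·0.173 = 0.0069 + 0.14705 = 0.15395
P(C|R3) = 0.92·0.076 + 0.08·0.013 = 0.06992 + 0.00104 = 0.07096
By total probability over the outer partition,
P(C) = 0.49·0.1294 + 0.32·0.15395 + 0.19·0.07096
      = 0.063406 + 0.049264 + 0.0134824 = 0.1261524

0.1262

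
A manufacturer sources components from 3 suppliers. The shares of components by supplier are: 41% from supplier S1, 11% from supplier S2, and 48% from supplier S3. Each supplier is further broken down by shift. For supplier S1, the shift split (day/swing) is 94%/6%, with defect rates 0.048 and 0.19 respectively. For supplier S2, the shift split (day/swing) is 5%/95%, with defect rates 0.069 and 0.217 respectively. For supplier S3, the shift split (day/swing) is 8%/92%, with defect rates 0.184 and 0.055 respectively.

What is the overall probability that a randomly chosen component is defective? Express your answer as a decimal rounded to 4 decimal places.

P(D|S1) = 0.94·0.048 + 0.06·0.19 = 0.04512 + 0.0114 = 0.05652
P(D|S2) = 0.05·0.069 + 0.95·0.217 = 0.00345 + 0.20615 = 0.2096
P(D|S3) = 0.08·0.184 + 0.92·0.055 = 0.01472 + 0.0506 = 0.06532
By total probability over the outer partition,
P(D) = 0.41·0.05652 + 0.11·0.2096 + 0.48·0.06532
      = 0.0231732 + 0.023056 + 0.0313536 = 0.0775828

0.0776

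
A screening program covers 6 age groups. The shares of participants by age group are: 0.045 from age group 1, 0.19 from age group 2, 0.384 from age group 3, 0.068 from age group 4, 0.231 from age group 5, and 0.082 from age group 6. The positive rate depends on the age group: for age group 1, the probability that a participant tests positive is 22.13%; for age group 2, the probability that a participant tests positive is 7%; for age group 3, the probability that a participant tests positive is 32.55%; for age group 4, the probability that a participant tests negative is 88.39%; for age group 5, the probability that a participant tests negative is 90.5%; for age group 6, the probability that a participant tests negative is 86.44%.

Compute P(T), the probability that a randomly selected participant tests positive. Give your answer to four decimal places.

P(T) ≈ 0.1892

P(T|4) = 1 − 0.8839 = 0.1161.
P(T|5) = 1 − 0.905 = 0.095.
P(T|6) = 1 − 0.8644 = 0.1356.
Using total probability over the partition,
P(T) = P(T|1)·P(1) + P(T|2)·P(2) + P(T|3)·P(3) + P(T|4)·P(4) + P(T|5)·P(5) + P(T|6)·P(6)
      = 0.2213·0.045 + 0.07·0.19 + 0.3255·0.384 + 0.1161·0.068 + 0.095·0.231 + 0.1356·0.082
      = 0.0099585 + 0.0133 + 0.124992 + 0.0078948 + 0.021945 + 0.0111192 = 0.1892095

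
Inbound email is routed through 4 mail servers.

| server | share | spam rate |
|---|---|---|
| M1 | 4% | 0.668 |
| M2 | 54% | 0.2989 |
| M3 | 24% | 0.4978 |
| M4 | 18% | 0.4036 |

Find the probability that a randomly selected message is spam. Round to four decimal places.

P(S) ≈ 0.3802

P(S) = P(S|M1)·P(M1) + P(S|M2)·P(M2) + P(S|M3)·P(M3) + P(S|M4)·P(M4)
      = 0.668·0.04 + 0.2989·0.54 + 0.4978·0.24 + 0.4036·0.18
      = 0.02672 + 0.161406 + 0.119472 + 0.072648 = 0.380246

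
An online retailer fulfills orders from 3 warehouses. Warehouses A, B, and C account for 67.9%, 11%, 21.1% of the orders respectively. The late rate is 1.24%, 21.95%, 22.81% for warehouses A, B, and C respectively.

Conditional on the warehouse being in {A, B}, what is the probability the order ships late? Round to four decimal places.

0.0413

Let S = {A, B}.
P(S) = 0.679 + 0.11 = 0.789.
P(L ∩ S) = 0.0124·0.679 + 0.2195·0.11 = 0.0084196 + 0.024145 = 0.0325646.
P(L | S) = 0.0325646 / 0.789 = 0.041273…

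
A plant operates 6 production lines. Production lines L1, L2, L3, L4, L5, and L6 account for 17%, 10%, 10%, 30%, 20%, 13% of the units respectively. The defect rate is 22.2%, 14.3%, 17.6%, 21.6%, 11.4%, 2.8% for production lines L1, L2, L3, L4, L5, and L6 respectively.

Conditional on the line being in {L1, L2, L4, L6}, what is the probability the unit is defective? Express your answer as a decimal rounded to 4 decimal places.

Let S = {L1, L2, L4, L6}.
P(S) = 0.17 + 0.1 + 0.3 + 0.13 = 0.7.
P(D ∩ S) = 0.222·0.17 + 0.143·0.1 + 0.216·0.3 + 0.028·0.13 = 0.03774 + 0.0143 + 0.0648 + 0.00364 = 0.12048.
P(D | S) = 0.12048 / 0.7 = 0.172114…

P(D|S) ≈ 0.1721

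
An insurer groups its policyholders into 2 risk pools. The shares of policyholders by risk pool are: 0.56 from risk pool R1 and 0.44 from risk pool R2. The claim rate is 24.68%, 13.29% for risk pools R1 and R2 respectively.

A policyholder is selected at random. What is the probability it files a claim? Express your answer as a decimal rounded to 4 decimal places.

P(C) ≈ 0.1967

P(C) = P(C|R1)·P(R1) + P(C|R2)·P(R2)
      = 0.2468·0.56 + 0.1329·0.44
      = 0.138208 + 0.058476 = 0.196684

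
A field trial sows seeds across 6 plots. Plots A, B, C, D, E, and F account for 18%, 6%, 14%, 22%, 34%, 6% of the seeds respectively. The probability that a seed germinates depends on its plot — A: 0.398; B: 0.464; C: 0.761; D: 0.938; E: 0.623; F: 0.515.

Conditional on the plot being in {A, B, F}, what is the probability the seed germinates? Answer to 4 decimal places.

P(G|S) ≈ 0.4346

Let S = {A, B, F}.
P(S) = 0.18 + 0.06 + 0.06 = 0.3.
P(G ∩ S) = 0.398·0.18 + 0.464·0.06 + 0.515·0.06 = 0.07164 + 0.02784 + 0.0309 = 0.13038.
P(G | S) = 0.13038 / 0.3 = 0.434600…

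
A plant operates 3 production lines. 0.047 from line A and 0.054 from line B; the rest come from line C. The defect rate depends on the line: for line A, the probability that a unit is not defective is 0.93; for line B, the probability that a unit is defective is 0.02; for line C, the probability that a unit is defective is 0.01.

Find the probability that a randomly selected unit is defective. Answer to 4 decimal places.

P(D) ≈ 0.0134

P(C) = 1 − (0.047 + 0.054) = 0.899.
P(D|A) = 1 − 0.93 = 0.07.
By the law of total probability,
P(D) = P(D|A)·P(A) + P(D|B)·P(B) + P(D|C)·P(C)
      = 0.07·0.047 + 0.02·0.054 + 0.01·0.899
      = 0.00329 + 0.00108 + 0.00899 = 0.01336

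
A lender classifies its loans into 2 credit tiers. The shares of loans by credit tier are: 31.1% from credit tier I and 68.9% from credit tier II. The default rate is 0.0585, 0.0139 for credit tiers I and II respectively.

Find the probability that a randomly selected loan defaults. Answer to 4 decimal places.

0.0278

P(D) = P(D|I)·P(I) + P(D|II)·P(II)
      = 0.0585·0.311 + 0.0139·0.689
      = 0.0181935 + 0.0095771 = 0.0277706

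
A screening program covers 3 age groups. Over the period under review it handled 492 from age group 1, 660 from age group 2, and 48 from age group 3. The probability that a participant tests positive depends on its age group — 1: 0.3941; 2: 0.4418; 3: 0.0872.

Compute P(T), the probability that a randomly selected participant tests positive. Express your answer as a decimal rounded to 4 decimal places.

0.4081

Total: 492 + 660 + 48 = 1200.
P(1) = 492/1200 = 0.41. P(2) = 660/1200 = 0.55. P(3) = 48/1200 = 0.04.
P(T) = P(T|1)·P(1) + P(T|2)·P(2) + P(T|3)·P(3)
      = 0.3941·0.41 + 0.4418·0.55 + 0.0872·0.04
      = 0.161581 + 0.24299 + 0.003488 = 0.408059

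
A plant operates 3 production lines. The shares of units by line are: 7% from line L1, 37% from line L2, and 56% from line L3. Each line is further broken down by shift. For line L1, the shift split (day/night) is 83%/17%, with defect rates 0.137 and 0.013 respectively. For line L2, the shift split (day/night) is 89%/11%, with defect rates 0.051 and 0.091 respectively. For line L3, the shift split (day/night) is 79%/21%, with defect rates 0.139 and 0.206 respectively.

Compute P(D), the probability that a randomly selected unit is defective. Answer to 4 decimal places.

P(D|L1) = 0.83·0.137 + 0.17·0.013 = 0.11371 + 0.00221 = 0.11592
P(D|L2) = 0.89·0.051 + 0.11·0.091 = 0.04539 + 0.01001 = 0.0554
P(D|L3) = 0.79·0.139 + 0.21·0.206 = 0.10981 + 0.04326 = 0.15307
Then overall,
P(D) = 0.07·0.11592 + 0.37·0.0554 + 0.56·0.15307
      = 0.0081144 + 0.020498 + 0.0857192 = 0.1143316

P(D) ≈ 0.1143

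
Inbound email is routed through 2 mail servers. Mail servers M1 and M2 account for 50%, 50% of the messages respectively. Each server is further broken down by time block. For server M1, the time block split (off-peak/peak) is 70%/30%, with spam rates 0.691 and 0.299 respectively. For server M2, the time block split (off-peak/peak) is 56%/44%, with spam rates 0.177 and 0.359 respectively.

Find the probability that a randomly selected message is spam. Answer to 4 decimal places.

P(S|M1) = 0.7·0.691 + 0.3·0.299 = 0.4837 + 0.0897 = 0.5734
P(S|M2) = 0.56·0.177 + 0.44·0.359 = 0.09912 + 0.15796 = 0.25708
By total probability over the outer partition,
P(S) = 0.5·0.5734 + 0.5·0.25708
      = 0.2867 + 0.12854 = 0.41524

P(S) ≈ 0.4152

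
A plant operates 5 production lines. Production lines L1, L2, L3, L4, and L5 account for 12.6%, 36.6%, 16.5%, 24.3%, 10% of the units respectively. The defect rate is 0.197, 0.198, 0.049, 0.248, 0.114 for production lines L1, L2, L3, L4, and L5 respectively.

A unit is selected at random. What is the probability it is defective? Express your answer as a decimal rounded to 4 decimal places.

Using total probability over the partition,
P(D) = P(D|L1)·P(L1) + P(D|L2)·P(L2) + P(D|L3)·P(L3) + P(D|L4)·P(L4) + P(D|L5)·P(L5)
      = 0.197·0.126 + 0.198·0.366 + 0.049·0.165 + 0.248·0.243 + 0.114·0.1
      = 0.024822 + 0.072468 + 0.008085 + 0.060264 + 0.0114 = 0.177039

0.1770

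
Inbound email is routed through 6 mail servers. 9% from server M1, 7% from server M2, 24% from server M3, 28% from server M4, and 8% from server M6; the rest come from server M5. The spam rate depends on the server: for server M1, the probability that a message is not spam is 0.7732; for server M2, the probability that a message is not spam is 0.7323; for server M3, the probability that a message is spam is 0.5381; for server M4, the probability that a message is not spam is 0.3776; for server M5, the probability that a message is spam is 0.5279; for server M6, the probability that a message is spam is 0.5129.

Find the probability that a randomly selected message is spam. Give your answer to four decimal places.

0.5103

P(M5) = 1 − (0.09 + 0.07 + 0.24 + 0.28 + 0.08) = 0.24.
P(S|M1) = 1 − 0.7732 = 0.2268.
P(S|M2) = 1 − 0.7323 = 0.2677.
P(S|M4) = 1 − 0.3776 = 0.6224.
P(S) = P(S|M1)·P(M1) + P(S|M2)·P(M2) + P(S|M3)·P(M3) + P(S|M4)·P(M4) + P(S|M5)·P(M5) + P(S|M6)·P(M6)
      = 0.2268·0.09 + 0.2677·0.07 + 0.5381·0.24 + 0.6224·0.28 + 0.5279·0.24 + 0.5129·0.08
      = 0.020412 + 0.018739 + 0.129144 + 0.174272 + 0.126696 + 0.041032 = 0.510295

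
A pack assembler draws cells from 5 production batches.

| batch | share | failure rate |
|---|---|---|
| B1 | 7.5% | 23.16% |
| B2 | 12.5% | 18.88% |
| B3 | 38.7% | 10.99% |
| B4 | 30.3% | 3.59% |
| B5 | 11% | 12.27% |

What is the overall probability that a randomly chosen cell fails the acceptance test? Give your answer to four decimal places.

P(F) = P(F|B1)·P(B1) + P(F|B2)·P(B2) + P(F|B3)·P(B3) + P(F|B4)·P(B4) + P(F|B5)·P(B5)
      = 0.2316·0.075 + 0.1888·0.125 + 0.1099·0.387 + 0.0359·0.303 + 0.1227·0.11
      = 0.01737 + 0.0236 + 0.0425313 + 0.0108777 + 0.013497 = 0.107876

P(F) ≈ 0.1079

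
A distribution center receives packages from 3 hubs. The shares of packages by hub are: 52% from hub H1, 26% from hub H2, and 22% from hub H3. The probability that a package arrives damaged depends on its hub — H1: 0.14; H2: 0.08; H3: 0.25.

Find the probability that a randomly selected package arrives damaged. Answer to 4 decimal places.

Using total probability over the partition,
P(D) = P(D|H1)·P(H1) + P(D|H2)·P(H2) + P(D|H3)·P(H3)
      = 0.14·0.52 + 0.08·0.26 + 0.25·0.22
      = 0.0728 + 0.0208 + 0.055 = 0.1486

P(D) ≈ 0.1486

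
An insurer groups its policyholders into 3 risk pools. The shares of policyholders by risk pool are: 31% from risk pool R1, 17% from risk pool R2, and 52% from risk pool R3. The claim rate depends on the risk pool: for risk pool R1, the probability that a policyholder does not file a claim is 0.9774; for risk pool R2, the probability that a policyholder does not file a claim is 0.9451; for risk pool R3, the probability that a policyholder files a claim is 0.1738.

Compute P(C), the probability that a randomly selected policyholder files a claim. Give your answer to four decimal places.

P(C|R1) = 1 − 0.9774 = 0.0226.
P(C|R2) = 1 − 0.9451 = 0.0549.
P(C) = P(C|R1)·P(R1) + P(C|R2)·P(R2) + P(C|R3)·P(R3)
      = 0.0226·0.31 + 0.0549·0.17 + 0.1738·0.52
      = 0.007006 + 0.009333 + 0.090376 = 0.106715

0.1067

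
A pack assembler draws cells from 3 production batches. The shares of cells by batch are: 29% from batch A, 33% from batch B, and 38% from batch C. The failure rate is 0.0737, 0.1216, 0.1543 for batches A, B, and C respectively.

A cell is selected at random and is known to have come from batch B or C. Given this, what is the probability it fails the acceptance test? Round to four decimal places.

Let S = {B, C}.
P(S) = 0.33 + 0.38 = 0.71.
P(F ∩ S) = 0.1216·0.33 + 0.1543·0.38 = 0.040128 + 0.058634 = 0.098762.
P(F | S) = 0.098762 / 0.71 = 0.139101…

0.1391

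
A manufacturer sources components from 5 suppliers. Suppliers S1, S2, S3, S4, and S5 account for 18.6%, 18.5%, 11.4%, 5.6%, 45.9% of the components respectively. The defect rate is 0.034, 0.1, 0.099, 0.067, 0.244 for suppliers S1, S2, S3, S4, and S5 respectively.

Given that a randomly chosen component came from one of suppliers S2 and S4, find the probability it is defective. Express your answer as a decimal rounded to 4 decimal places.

P(D|S) ≈ 0.0923

Let S = {S2, S4}.
P(S) = 0.185 + 0.056 = 0.241.
P(D ∩ S) = 0.1·0.185 + 0.067·0.056 = 0.0185 + 0.003752 = 0.022252.
P(D | S) = 0.022252 / 0.241 = 0.092332…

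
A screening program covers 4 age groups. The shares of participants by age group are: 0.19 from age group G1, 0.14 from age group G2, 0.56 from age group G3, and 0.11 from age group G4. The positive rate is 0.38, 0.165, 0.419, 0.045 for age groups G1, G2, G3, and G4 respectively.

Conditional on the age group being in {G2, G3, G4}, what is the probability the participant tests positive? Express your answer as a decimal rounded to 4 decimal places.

Let S = {G2, G3, G4}.
P(S) = 0.14 + 0.56 + 0.11 = 0.81.
P(T ∩ S) = 0.165·0.14 + 0.419·0.56 + 0.045·0.11 = 0.0231 + 0.23464 + 0.00495 = 0.26269.
P(T | S) = 0.26269 / 0.81 = 0.324309…

0.3243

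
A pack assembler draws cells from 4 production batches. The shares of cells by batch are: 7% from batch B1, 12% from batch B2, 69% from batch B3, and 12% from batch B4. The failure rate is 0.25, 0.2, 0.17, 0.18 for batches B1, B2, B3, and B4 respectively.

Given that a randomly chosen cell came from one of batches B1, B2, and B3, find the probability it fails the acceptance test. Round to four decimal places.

Let S = {B1, B2, B3}.
P(S) = 0.07 + 0.12 + 0.69 = 0.88.
P(F ∩ S) = 0.25·0.07 + 0.2·0.12 + 0.17·0.69 = 0.0175 + 0.024 + 0.1173 = 0.1588.
P(F | S) = 0.1588 / 0.88 = 0.180455…

0.1805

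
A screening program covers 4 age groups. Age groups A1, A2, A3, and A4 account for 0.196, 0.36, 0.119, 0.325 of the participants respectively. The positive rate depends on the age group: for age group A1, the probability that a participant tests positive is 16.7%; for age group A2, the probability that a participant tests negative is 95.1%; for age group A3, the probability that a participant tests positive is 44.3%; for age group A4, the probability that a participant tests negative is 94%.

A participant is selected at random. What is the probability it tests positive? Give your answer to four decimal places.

P(T|A2) = 1 − 0.951 = 0.049.
P(T|A4) = 1 − 0.94 = 0.06.
P(T) = P(T|A1)·P(A1) + P(T|A2)·P(A2) + P(T|A3)·P(A3) + P(T|A4)·P(A4)
      = 0.167·0.196 + 0.049·0.36 + 0.443·0.119 + 0.06·0.325
      = 0.032732 + 0.01764 + 0.052717 + 0.0195 = 0.122589

P(T) ≈ 0.1226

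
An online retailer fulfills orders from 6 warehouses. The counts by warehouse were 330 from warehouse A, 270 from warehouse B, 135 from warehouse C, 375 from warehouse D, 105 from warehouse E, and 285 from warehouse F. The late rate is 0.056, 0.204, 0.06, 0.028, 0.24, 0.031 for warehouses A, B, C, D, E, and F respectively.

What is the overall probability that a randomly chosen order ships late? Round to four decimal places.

Total: 330 + 270 + 135 + 375 + 105 + 285 = 1500.
P(A) = 330/1500 = 0.22. P(B) = 270/1500 = 0.18. P(C) = 135/1500 = 0.09. P(D) = 375/1500 = 0.25. P(E) = 105/1500 = 0.07. P(F) = 285/1500 = 0.19.
P(L) = P(L|A)·P(A) + P(L|B)·P(B) + P(L|C)·P(C) + P(L|D)·P(D) + P(L|E)·P(E) + P(L|F)·P(F)
      = 0.056·0.22 + 0.204·0.18 + 0.06·0.09 + 0.028·0.25 + 0.24·0.07 + 0.031·0.19
      = 0.01232 + 0.03672 + 0.0054 + 0.007 + 0.0168 + 0.00589 = 0.08413

0.0841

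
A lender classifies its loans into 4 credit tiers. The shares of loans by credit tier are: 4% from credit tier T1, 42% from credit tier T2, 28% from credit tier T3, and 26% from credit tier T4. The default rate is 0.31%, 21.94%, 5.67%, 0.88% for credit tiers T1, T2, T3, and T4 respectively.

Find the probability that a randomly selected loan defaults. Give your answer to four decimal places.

Using total probability over the partition,
P(D) = P(D|T1)·P(T1) + P(D|T2)·P(T2) + P(D|T3)·P(T3) + P(D|T4)·P(T4)
      = 0.0031·0.04 + 0.2194·0.42 + 0.0567·0.28 + 0.0088·0.26
      = 0.000124 + 0.092148 + 0.015876 + 0.002288 = 0.110436

0.1104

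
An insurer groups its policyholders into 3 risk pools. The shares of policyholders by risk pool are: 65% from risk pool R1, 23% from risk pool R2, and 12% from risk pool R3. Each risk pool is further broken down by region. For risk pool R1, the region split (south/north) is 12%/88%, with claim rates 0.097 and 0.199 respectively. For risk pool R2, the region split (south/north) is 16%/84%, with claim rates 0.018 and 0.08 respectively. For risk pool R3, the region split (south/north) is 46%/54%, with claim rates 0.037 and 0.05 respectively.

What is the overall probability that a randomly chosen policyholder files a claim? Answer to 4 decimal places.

P(C) ≈ 0.1428

P(C|R1) = 0.12·0.097 + 0.88·0.199 = 0.01164 + 0.17512 = 0.18676
P(C|R2) = 0.16·0.018 + 0.84·0.08 = 0.00288 + 0.0672 = 0.07008
P(C|R3) = 0.46·0.037 + 0.54·0.05 = 0.01702 + 0.027 = 0.04402
By total probability over the outer partition,
P(C) = 0.65·0.18676 + 0.23·0.07008 + 0.12·0.04402
      = 0.121394 + 0.0161184 + 0.0052824 = 0.1427948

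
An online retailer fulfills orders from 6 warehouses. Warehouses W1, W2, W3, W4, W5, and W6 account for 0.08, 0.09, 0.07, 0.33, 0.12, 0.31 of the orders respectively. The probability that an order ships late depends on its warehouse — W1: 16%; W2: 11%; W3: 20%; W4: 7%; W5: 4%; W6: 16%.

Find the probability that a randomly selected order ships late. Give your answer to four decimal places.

By the law of total probability,
P(L) = P(L|W1)·P(W1) + P(L|W2)·P(W2) + P(L|W3)·P(W3) + P(L|W4)·P(W4) + P(L|W5)·P(W5) + P(L|W6)·P(W6)
      = 0.16·0.08 + 0.11·0.09 + 0.2·0.07 + 0.07·0.33 + 0.04·0.12 + 0.16·0.31
      = 0.0128 + 0.0099 + 0.014 + 0.0231 + 0.0048 + 0.0496 = 0.1142

0.1142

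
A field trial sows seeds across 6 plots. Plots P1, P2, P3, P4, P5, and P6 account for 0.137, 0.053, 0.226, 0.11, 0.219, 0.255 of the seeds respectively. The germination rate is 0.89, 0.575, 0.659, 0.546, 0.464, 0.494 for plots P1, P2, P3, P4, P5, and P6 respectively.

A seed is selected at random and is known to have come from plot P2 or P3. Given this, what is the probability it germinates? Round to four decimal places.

0.6430

Let S = {P2, P3}.
P(S) = 0.053 + 0.226 = 0.279.
P(G ∩ S) = 0.575·0.053 + 0.659·0.226 = 0.030475 + 0.148934 = 0.179409.
P(G | S) = 0.179409 / 0.279 = 0.643043…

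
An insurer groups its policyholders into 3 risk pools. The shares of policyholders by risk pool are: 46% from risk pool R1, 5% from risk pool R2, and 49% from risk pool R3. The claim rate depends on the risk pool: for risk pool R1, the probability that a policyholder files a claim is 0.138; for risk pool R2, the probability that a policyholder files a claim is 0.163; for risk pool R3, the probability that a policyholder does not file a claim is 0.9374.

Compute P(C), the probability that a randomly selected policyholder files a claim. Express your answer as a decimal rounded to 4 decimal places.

0.1023

P(C|R3) = 1 − 0.9374 = 0.0626.
P(C) = P(C|R1)·P(R1) + P(C|R2)·P(R2) + P(C|R3)·P(R3)
      = 0.138·0.46 + 0.163·0.05 + 0.0626·0.49
      = 0.06348 + 0.00815 + 0.030674 = 0.102304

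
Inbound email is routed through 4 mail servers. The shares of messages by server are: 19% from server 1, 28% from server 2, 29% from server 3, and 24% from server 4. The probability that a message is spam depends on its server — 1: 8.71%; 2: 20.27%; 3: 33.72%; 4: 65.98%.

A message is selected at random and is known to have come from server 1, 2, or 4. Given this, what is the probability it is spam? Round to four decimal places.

Let J = {1, 2, 4}.
P(J) = 0.19 + 0.28 + 0.24 = 0.71.
P(S ∩ J) = 0.0871·0.19 + 0.2027·0.28 + 0.6598·0.24 = 0.016549 + 0.056756 + 0.158352 = 0.231657.
P(S | J) = 0.231657 / 0.71 = 0.326277…

P(S|J) ≈ 0.3263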